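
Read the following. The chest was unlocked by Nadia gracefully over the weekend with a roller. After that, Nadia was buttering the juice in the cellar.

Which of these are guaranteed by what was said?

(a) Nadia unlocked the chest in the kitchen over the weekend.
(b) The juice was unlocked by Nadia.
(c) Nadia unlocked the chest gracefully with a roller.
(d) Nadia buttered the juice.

(c)

(a) Not entailed — 'in the kitchen' adds information not in the original event.
(b) Not entailed — Nadia unlocked the chest, not the juice; the juice belongs to the buttering event.
(c) Entailed — every conjunct here is already in the original unlocking event.
(d) Not entailed — 'was buttering' is progressive on an accomplishment; it does not entail the completed 'buttered'.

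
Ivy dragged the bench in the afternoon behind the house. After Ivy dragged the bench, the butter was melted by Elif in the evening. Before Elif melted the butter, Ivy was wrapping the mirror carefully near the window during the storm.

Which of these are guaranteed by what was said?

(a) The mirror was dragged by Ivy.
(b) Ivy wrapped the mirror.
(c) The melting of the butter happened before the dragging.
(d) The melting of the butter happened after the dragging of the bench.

(a) Not entailed — Ivy dragged the bench, not the mirror; the mirror belongs to the wrapping event.
(b) Not entailed — 'was wrapping' is progressive on an accomplishment; it does not entail the completed 'wrapped'.
(c) Not entailed — the narrative places the dragging before the melting, not after.
(d) Entailed — the narrative places the dragging before the melting.

(d)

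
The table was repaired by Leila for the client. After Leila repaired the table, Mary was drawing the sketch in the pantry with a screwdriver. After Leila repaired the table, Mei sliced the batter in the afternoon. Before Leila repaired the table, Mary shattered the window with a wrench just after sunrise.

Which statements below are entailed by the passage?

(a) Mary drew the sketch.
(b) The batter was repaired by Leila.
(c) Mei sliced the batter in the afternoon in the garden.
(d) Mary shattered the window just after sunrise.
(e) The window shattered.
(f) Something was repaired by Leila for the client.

(a) Not entailed — 'was drawing' is progressive on an accomplishment; it does not entail the completed 'drew'.
(b) Not entailed — Leila repaired the table, not the batter; the batter belongs to the slicing event.
(c) Not entailed — 'in the garden' adds information not in the original event.
(d) Entailed — every conjunct here is already in the original shattering event.
(e) Entailed — 'Mary shattered the window' is causative; it entails the inchoative 'the window shattered'.
(f) Entailed — the original entails any weakening of itself; this just generalizes the patient.

(d), (e), (f)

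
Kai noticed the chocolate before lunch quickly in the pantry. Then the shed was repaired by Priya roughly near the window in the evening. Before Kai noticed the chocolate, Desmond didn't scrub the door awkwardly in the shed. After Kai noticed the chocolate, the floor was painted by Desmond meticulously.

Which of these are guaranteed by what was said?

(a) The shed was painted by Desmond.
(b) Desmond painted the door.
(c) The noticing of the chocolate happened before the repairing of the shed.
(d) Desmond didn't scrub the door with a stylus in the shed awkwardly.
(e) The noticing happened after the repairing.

(c), (d)

(a) Not entailed — Desmond painted the floor, not the shed; the shed belongs to the repairing event.
(b) Not entailed — Desmond painted the floor, not the door; the door belongs to the scrubbing event.
(c) Entailed — the narrative places the noticing before the repairing.
(d) Entailed — under negation, adding a further restriction is entailed: if no such scrubbing event occurred, none occurred with a stylus either.
(e) Not entailed — the narrative places the noticing before the repairing, not after.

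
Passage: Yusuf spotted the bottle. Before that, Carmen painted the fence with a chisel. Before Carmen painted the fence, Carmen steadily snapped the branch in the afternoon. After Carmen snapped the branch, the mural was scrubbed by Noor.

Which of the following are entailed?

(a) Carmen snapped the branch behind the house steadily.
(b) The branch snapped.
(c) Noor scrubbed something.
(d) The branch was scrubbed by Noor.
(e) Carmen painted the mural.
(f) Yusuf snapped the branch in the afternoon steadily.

(b), (c)

(a) Not entailed — 'behind the house' adds information not in the original event.
(b) Entailed — 'Carmen snapped the branch' is causative; it entails the inchoative 'the branch snapped'.
(c) Entailed — the original entails any weakening of itself; this just generalizes the patient.
(d) Not entailed — Noor scrubbed the mural, not the branch; the branch belongs to the snapping event.
(e) Not entailed — Carmen painted the fence, not the mural; the mural belongs to the scrubbing event.
(f) Not entailed — the passage has Carmen snapping the branch, not Yusuf.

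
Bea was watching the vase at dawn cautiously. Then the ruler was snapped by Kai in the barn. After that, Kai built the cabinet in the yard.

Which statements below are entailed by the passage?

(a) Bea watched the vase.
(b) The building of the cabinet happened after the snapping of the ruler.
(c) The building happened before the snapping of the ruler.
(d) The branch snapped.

(a), (b)

(a) Entailed — 'watch' is an activity; 'was watching' entails that some watching happened, so 'watched' holds.
(b) Entailed — the narrative places the snapping before the building.
(c) Not entailed — the narrative places the snapping before the building, not after.
(d) Not entailed — the ruler is what snapped, not the branch.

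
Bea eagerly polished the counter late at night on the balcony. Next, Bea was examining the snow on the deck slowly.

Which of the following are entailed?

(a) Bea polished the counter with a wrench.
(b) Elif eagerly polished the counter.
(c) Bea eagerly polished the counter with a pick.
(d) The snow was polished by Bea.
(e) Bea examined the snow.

(a) Not entailed — 'with a wrench' adds information not in the original event.
(b) Not entailed — the passage has Bea polishing the counter, not Elif.
(c) Not entailed — 'with a pick' adds information not in the original event.
(d) Not entailed — Bea polished the counter, not the snow; the snow belongs to the examining event.
(e) Entailed — 'examine' is an activity; 'was examining' entails that some examining happened, so 'examined' holds.

(e)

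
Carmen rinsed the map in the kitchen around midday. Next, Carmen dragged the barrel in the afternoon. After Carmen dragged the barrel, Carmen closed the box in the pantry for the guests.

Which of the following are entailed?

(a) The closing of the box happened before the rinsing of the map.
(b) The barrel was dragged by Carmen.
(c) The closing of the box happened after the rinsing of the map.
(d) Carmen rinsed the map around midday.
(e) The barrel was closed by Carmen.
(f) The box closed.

(a) Not entailed — the narrative places the rinsing before the closing, not after.
(b) Entailed — every conjunct here is already in the original dragging event.
(c) Entailed — the narrative places the rinsing before the closing.
(d) Entailed — the original entails any weakening of itself; this just drops 'in the kitchen'.
(e) Not entailed — Carmen closed the box, not the barrel; the barrel belongs to the dragging event.
(f) Entailed — 'Carmen closed the box' is causative; it entails the inchoative 'the box closed'.

(b), (c), (d), (f)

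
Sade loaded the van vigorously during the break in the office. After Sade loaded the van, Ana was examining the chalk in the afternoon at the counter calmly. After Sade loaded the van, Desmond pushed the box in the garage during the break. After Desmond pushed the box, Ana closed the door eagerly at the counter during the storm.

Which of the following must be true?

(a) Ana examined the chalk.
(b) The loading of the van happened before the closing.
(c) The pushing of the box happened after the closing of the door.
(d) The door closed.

(a) Entailed — 'examine' is an activity; 'was examining' entails that some examining happened, so 'examined' holds.
(b) Entailed — the narrative places the loading before the closing.
(c) Not entailed — the narrative places the pushing before the closing, not after.
(d) Entailed — 'Ana closed the door' is causative; it entails the inchoative 'the door closed'.

(a), (b), (d)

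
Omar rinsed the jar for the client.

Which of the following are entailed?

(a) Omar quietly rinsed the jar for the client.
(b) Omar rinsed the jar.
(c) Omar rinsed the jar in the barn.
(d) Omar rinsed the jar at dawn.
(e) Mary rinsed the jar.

(a) Not entailed — 'quietly' adds information not in the original event.
(b) Entailed — the original entails any weakening of itself; this just drops 'for the client'.
(c) Not entailed — 'in the barn' adds information not in the original event.
(d) Not entailed — 'at dawn' adds information not in the original event.
(e) Not entailed — the passage has Omar rinsing the jar, not Mary.

(b)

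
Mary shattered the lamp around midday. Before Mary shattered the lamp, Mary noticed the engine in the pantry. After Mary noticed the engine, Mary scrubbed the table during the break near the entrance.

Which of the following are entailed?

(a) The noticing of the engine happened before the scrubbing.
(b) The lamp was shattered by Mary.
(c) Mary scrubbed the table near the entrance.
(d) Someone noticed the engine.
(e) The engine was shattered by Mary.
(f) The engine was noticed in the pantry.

(a) Entailed — the narrative places the noticing before the scrubbing.
(b) Entailed — every conjunct here is already in the original shattering event.
(c) Entailed — the original entails any weakening of itself; this just drops 'during the break'.
(d) Entailed — dropping 'in the pantry' and generalizing the agent leaves a sub-description the original still satisfies.
(e) Not entailed — Mary shattered the lamp, not the engine; the engine belongs to the noticing event.
(f) Entailed — this follows by dropping conjuncts from the noticing event's description.

(a), (b), (c), (d), (f)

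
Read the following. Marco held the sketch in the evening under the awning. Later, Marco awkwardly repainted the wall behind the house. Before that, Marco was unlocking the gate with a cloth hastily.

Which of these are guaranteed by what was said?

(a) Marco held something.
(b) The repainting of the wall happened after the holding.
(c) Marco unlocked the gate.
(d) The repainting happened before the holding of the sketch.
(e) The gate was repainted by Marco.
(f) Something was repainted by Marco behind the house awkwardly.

(a), (b), (f)

(a) Entailed — dropping 'in the evening', 'under the awning' and generalizing the patient leaves a sub-description the original still satisfies.
(b) Entailed — the narrative places the holding before the repainting.
(c) Not entailed — 'was unlocking' is progressive on an accomplishment; it does not entail the completed 'unlocked'.
(d) Not entailed — the narrative places the holding before the repainting, not after.
(e) Not entailed — Marco repainted the wall, not the gate; the gate belongs to the unlocking event.
(f) Entailed — this follows by dropping conjuncts from the repainting event's description.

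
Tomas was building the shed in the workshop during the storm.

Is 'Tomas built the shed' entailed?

no

'was building' is progressive; for an accomplishment like 'build the shed', it doesn't entail completion.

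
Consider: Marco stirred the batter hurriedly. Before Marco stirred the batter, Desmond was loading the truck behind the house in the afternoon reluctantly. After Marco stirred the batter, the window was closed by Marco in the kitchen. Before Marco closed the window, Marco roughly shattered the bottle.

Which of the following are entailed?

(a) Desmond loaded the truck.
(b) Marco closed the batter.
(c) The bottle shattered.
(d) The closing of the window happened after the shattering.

(c), (d)

(a) Not entailed — 'was loading' is progressive on an accomplishment; it does not entail the completed 'loaded'.
(b) Not entailed — Marco closed the window, not the batter; the batter belongs to the stirring event.
(c) Entailed — 'Marco shattered the bottle' is causative; it entails the inchoative 'the bottle shattered'.
(d) Entailed — the narrative places the shattering before the closing.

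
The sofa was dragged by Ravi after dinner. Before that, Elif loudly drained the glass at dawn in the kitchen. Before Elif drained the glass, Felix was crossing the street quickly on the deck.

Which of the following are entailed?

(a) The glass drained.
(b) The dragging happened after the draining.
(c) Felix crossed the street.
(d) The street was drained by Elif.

(a), (b)

(a) Entailed — 'Elif drained the glass' is causative; it entails the inchoative 'the glass drained'.
(b) Entailed — the narrative places the draining before the dragging.
(c) Not entailed — 'was crossing' is progressive on an accomplishment; it does not entail the completed 'crossed'.
(d) Not entailed — Elif drained the glass, not the street; the street belongs to the crossing event.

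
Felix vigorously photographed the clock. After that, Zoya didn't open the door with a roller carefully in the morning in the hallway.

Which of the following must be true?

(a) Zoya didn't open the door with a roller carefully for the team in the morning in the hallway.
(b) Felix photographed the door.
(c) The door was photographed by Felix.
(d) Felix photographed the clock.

(a), (d)

(a) Entailed — under negation, adding a further restriction is entailed: if no such opening event occurred, none occurred for the team either.
(b) Not entailed — Felix photographed the clock, not the door; the door belongs to the opening event.
(c) Not entailed — Felix photographed the clock, not the door; the door belongs to the opening event.
(d) Entailed — every conjunct here is already in the original photographing event.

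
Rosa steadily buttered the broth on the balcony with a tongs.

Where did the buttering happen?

on the balcony

'on the balcony' marks the location of the buttering event.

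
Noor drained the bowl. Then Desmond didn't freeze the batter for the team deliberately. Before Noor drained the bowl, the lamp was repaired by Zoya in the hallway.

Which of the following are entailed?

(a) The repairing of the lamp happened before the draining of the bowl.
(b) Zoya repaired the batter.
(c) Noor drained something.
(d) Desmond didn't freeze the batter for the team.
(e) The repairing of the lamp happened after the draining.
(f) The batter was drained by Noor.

(a), (c)

(a) Entailed — the narrative places the repairing before the draining.
(b) Not entailed — Zoya repaired the lamp, not the batter; the batter belongs to the freezing event.
(c) Entailed — the original entails any weakening of itself; this just generalizes the patient.
(d) Not entailed — dropping 'deliberately' under negation is not valid — the original leaves open that Desmond froze the batter some other way.
(e) Not entailed — the narrative places the repairing before the draining, not after.
(f) Not entailed — Noor drained the bowl, not the batter; the batter belongs to the freezing event.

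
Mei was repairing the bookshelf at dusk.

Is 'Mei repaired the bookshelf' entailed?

'was repairing' is progressive; for an accomplishment like 'repair the bookshelf', it doesn't entail completion.

no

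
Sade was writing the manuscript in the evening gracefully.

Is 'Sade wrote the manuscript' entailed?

no

'was writing' is progressive; for an accomplishment like 'write the manuscript', it doesn't entail completion.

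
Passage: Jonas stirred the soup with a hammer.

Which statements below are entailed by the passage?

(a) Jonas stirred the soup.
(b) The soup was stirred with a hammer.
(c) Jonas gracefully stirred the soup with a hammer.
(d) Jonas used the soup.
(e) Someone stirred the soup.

(a) Entailed — dropping 'with a hammer' leaves a sub-description the original still satisfies.
(b) Entailed — this follows by dropping conjuncts from the stirring event's description.
(c) Not entailed — 'gracefully' adds information not in the original event.
(d) Not entailed — the soup is the patient, not an instrument — Jonas used a hammer.
(e) Entailed — dropping 'with a hammer' and generalizing the agent leaves a sub-description the original still satisfies.

(a), (b), (e)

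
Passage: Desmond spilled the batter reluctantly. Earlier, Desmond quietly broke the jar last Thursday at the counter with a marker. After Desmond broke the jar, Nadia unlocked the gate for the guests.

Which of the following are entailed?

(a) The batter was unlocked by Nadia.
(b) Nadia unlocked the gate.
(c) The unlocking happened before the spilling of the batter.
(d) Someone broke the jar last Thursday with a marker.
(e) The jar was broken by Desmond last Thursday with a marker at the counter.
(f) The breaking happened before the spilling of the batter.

(b), (d), (e), (f)

(a) Not entailed — Nadia unlocked the gate, not the batter; the batter belongs to the spilling event.
(b) Entailed — dropping 'for the guests' leaves a sub-description the original still satisfies.
(c) Not entailed — the narrative doesn't order the unlocking relative to the spilling.
(d) Entailed — this follows by dropping conjuncts from the breaking event's description.
(e) Entailed — the original entails any weakening of itself; this just drops 'quietly'.
(f) Entailed — the narrative places the breaking before the spilling.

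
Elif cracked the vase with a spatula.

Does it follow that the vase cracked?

'Elif cracked the vase' is the causative; it entails the inchoative 'the vase cracked'.

yes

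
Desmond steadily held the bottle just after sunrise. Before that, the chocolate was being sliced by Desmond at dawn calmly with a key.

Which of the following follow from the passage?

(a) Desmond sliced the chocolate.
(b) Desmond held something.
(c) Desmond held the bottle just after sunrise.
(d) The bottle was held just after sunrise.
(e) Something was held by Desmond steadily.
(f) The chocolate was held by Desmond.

(b), (c), (d), (e)

(a) Not entailed — 'was slicing' is progressive on an accomplishment; it does not entail the completed 'sliced'.
(b) Entailed — this follows by dropping conjuncts from the holding event's description.
(c) Entailed — every conjunct here is already in the original holding event.
(d) Entailed — the original entails any weakening of itself; this just drops 'steadily' and generalizes the agent.
(e) Entailed — every conjunct here is already in the original holding event.
(f) Not entailed — Desmond held the bottle, not the chocolate; the chocolate belongs to the slicing event.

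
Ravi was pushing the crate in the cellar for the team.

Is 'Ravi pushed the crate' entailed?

'push' is atelic; if Ravi was pushing the crate, then Ravi pushed the crate (for some time).

yes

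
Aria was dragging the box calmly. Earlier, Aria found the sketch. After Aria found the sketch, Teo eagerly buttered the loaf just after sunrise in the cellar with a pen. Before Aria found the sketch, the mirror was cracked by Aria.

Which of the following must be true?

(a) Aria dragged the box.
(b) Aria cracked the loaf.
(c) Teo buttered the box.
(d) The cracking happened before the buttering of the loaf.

(a) Entailed — 'drag' is an activity; 'was dragging' entails that some dragging happened, so 'dragged' holds.
(b) Not entailed — Aria cracked the mirror, not the loaf; the loaf belongs to the buttering event.
(c) Not entailed — Teo buttered the loaf, not the box; the box belongs to the dragging event.
(d) Entailed — the narrative places the cracking before the buttering.

(a), (d)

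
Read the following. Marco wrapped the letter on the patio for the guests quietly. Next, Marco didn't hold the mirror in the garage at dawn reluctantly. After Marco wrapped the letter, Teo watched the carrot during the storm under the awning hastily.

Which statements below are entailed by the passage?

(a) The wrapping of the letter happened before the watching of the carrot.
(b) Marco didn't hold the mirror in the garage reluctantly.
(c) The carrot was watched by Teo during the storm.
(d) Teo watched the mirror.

(a) Entailed — the narrative places the wrapping before the watching.
(b) Not entailed — dropping 'at dawn' under negation is not valid — the original leaves open that Marco held the mirror some other way.
(c) Entailed — this follows by dropping conjuncts from the watching event's description.
(d) Not entailed — Teo watched the carrot, not the mirror; the mirror belongs to the holding event.

(a), (c)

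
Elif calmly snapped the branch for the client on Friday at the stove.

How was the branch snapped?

'calmly' marks the manner of the snapping event.

calmly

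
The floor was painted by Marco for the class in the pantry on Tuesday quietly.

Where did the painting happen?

'in the pantry' marks the location of the painting event.

in the pantry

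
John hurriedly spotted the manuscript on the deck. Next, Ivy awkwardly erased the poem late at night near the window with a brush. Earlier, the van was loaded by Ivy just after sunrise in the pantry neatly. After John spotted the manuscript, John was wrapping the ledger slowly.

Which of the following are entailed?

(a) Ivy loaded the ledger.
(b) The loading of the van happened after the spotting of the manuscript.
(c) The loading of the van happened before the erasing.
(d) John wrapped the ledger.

(a) Not entailed — Ivy loaded the van, not the ledger; the ledger belongs to the wrapping event.
(b) Not entailed — the narrative doesn't order the spotting relative to the loading.
(c) Entailed — the narrative places the loading before the erasing.
(d) Not entailed — 'was wrapping' is progressive on an accomplishment; it does not entail the completed 'wrapped'.

(c)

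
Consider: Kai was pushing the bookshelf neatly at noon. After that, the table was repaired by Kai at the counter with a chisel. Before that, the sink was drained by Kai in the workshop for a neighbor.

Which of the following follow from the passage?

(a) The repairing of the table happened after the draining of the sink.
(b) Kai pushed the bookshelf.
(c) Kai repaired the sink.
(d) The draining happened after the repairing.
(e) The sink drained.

(a) Entailed — the narrative places the draining before the repairing.
(b) Entailed — 'push' is an activity; 'was pushing' entails that some pushing happened, so 'pushed' holds.
(c) Not entailed — Kai repaired the table, not the sink; the sink belongs to the draining event.
(d) Not entailed — the narrative places the draining before the repairing, not after.
(e) Entailed — 'Kai drained the sink' is causative; it entails the inchoative 'the sink drained'.

(a), (b), (e)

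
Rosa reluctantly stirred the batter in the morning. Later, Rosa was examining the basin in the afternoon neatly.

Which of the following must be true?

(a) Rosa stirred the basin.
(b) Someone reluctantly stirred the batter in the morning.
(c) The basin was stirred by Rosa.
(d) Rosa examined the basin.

(b), (d)

(a) Not entailed — Rosa stirred the batter, not the basin; the basin belongs to the examining event.
(b) Entailed — the original entails any weakening of itself; this just generalizes the agent.
(c) Not entailed — Rosa stirred the batter, not the basin; the basin belongs to the examining event.
(d) Entailed — 'examine' is an activity; 'was examining' entails that some examining happened, so 'examined' holds.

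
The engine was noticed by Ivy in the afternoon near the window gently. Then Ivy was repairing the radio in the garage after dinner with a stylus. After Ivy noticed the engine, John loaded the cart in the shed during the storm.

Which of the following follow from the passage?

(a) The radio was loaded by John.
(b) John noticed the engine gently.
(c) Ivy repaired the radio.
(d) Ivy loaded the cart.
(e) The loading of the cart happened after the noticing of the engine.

(e)

(a) Not entailed — John loaded the cart, not the radio; the radio belongs to the repairing event.
(b) Not entailed — the passage has Ivy noticing the engine, not John.
(c) Not entailed — 'was repairing' is progressive on an accomplishment; it does not entail the completed 'repaired'.
(d) Not entailed — the passage has John loading the cart, not Ivy.
(e) Entailed — the narrative places the noticing before the loading.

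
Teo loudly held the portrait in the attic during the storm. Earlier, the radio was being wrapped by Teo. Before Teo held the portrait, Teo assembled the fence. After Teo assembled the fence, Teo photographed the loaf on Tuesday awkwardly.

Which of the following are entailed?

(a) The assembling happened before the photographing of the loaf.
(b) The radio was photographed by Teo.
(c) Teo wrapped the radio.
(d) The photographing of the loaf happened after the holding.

(a)

(a) Entailed — the narrative places the assembling before the photographing.
(b) Not entailed — Teo photographed the loaf, not the radio; the radio belongs to the wrapping event.
(c) Not entailed — 'was wrapping' is progressive on an accomplishment; it does not entail the completed 'wrapped'.
(d) Not entailed — the narrative doesn't order the holding relative to the photographing.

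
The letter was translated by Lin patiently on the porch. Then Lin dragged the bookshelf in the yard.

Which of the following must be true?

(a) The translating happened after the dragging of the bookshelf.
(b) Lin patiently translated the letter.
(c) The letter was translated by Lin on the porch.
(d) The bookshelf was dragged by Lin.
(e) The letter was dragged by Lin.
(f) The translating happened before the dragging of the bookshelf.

(b), (c), (d), (f)

(a) Not entailed — the narrative places the translating before the dragging, not after.
(b) Entailed — every conjunct here is already in the original translating event.
(c) Entailed — dropping 'patiently' leaves a sub-description the original still satisfies.
(d) Entailed — this follows by dropping conjuncts from the dragging event's description.
(e) Not entailed — Lin dragged the bookshelf, not the letter; the letter belongs to the translating event.
(f) Entailed — the narrative places the translating before the dragging.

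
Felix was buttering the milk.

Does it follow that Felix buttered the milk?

'was buttering' is progressive; for an accomplishment like 'butter the milk', it doesn't entail completion.

no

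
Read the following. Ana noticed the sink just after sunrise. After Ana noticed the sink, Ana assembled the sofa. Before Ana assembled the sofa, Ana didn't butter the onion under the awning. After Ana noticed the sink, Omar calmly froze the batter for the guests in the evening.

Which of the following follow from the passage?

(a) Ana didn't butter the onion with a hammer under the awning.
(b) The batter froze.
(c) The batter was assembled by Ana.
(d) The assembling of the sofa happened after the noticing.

(a) Entailed — under negation, adding a further restriction is entailed: if no such buttering event occurred, none occurred with a hammer either.
(b) Entailed — 'Omar froze the batter' is causative; it entails the inchoative 'the batter froze'.
(c) Not entailed — Ana assembled the sofa, not the batter; the batter belongs to the freezing event.
(d) Entailed — the narrative places the noticing before the assembling.

(a), (b), (d)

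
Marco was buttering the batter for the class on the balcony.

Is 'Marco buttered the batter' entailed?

no

'was buttering' is progressive; for an accomplishment like 'butter the batter', it doesn't entail completion.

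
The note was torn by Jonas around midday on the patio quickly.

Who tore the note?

Jonas

'Jonas' marks the agent of the tearing event.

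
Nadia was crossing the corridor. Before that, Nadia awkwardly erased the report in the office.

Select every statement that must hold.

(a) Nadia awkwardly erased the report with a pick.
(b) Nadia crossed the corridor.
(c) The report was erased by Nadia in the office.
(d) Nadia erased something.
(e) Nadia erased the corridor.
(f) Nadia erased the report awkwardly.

(c), (d), (f)

(a) Not entailed — 'with a pick' adds information not in the original event.
(b) Not entailed — 'was crossing' is progressive on an accomplishment; it does not entail the completed 'crossed'.
(c) Entailed — dropping 'awkwardly' leaves a sub-description the original still satisfies.
(d) Entailed — dropping 'awkwardly', 'in the office' and generalizing the patient leaves a sub-description the original still satisfies.
(e) Not entailed — Nadia erased the report, not the corridor; the corridor belongs to the crossing event.
(f) Entailed — every conjunct here is already in the original erasing event.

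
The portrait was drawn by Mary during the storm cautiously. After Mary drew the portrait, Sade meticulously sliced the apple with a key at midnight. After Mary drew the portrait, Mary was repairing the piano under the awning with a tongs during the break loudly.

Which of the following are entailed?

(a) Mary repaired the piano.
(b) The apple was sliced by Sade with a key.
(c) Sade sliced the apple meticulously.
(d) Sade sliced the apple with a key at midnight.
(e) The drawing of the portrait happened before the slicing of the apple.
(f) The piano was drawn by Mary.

(b), (c), (d), (e)

(a) Not entailed — 'was repairing' is progressive on an accomplishment; it does not entail the completed 'repaired'.
(b) Entailed — dropping 'at midnight', 'meticulously' leaves a sub-description the original still satisfies.
(c) Entailed — this follows by dropping conjuncts from the slicing event's description.
(d) Entailed — dropping 'meticulously' leaves a sub-description the original still satisfies.
(e) Entailed — the narrative places the drawing before the slicing.
(f) Not entailed — Mary drew the portrait, not the piano; the piano belongs to the repairing event.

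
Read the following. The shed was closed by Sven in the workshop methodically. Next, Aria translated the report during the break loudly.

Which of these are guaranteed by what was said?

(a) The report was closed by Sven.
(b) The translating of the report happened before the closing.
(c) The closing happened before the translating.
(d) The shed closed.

(a) Not entailed — Sven closed the shed, not the report; the report belongs to the translating event.
(b) Not entailed — the narrative places the closing before the translating, not after.
(c) Entailed — the narrative places the closing before the translating.
(d) Entailed — 'Sven closed the shed' is causative; it entails the inchoative 'the shed closed'.

(c), (d)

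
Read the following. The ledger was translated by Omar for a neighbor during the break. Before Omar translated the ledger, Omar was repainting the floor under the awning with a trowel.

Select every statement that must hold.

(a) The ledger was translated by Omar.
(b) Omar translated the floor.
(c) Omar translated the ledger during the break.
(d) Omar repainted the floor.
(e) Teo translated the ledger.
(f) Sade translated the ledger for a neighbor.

(a), (c)

(a) Entailed — every conjunct here is already in the original translating event.
(b) Not entailed — Omar translated the ledger, not the floor; the floor belongs to the repainting event.
(c) Entailed — dropping 'for a neighbor' leaves a sub-description the original still satisfies.
(d) Not entailed — 'was repainting' is progressive on an accomplishment; it does not entail the completed 'repainted'.
(e) Not entailed — the passage has Omar translating the ledger, not Teo.
(f) Not entailed — the passage has Omar translating the ledger, not Sade.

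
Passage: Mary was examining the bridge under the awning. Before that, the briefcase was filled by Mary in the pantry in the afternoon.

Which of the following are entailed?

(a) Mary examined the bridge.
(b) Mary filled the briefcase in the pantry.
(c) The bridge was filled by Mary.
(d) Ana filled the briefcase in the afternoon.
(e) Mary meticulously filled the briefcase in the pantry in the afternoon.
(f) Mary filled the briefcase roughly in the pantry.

(a) Entailed — 'examine' is an activity; 'was examining' entails that some examining happened, so 'examined' holds.
(b) Entailed — this follows by dropping conjuncts from the filling event's description.
(c) Not entailed — Mary filled the briefcase, not the bridge; the bridge belongs to the examining event.
(d) Not entailed — the passage has Mary filling the briefcase, not Ana.
(e) Not entailed — 'meticulously' adds information not in the original event.
(f) Not entailed — 'roughly' adds information not in the original event.

(a), (b)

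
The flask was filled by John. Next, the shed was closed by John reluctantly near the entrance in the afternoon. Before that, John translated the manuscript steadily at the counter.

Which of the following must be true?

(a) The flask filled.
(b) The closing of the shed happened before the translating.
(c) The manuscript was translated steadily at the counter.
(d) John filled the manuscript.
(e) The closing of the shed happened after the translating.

(a) Entailed — 'John filled the flask' is causative; it entails the inchoative 'the flask filled'.
(b) Not entailed — the narrative places the translating before the closing, not after.
(c) Entailed — every conjunct here is already in the original translating event.
(d) Not entailed — John filled the flask, not the manuscript; the manuscript belongs to the translating event.
(e) Entailed — the narrative places the translating before the closing.

(a), (c), (e)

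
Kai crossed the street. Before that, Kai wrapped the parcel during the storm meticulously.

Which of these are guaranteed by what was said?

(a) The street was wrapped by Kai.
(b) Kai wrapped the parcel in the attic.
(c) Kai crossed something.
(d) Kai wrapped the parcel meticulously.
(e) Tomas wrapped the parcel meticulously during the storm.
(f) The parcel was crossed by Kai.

(c), (d)

(a) Not entailed — Kai wrapped the parcel, not the street; the street belongs to the crossing event.
(b) Not entailed — 'in the attic' adds information not in the original event.
(c) Entailed — this follows by dropping conjuncts from the crossing event's description.
(d) Entailed — this follows by dropping conjuncts from the wrapping event's description.
(e) Not entailed — the passage has Kai wrapping the parcel, not Tomas.
(f) Not entailed — Kai crossed the street, not the parcel; the parcel belongs to the wrapping event.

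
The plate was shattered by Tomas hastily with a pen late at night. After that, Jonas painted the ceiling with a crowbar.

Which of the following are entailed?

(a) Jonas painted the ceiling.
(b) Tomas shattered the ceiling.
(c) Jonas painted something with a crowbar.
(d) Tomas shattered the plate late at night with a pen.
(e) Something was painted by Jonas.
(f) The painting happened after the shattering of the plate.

(a), (c), (d), (e), (f)

(a) Entailed — the original entails any weakening of itself; this just drops 'with a crowbar'.
(b) Not entailed — Tomas shattered the plate, not the ceiling; the ceiling belongs to the painting event.
(c) Entailed — this follows by dropping conjuncts from the painting event's description.
(d) Entailed — the original entails any weakening of itself; this just drops 'hastily'.
(e) Entailed — dropping 'with a crowbar' and generalizing the patient leaves a sub-description the original still satisfies.
(f) Entailed — the narrative places the shattering before the painting.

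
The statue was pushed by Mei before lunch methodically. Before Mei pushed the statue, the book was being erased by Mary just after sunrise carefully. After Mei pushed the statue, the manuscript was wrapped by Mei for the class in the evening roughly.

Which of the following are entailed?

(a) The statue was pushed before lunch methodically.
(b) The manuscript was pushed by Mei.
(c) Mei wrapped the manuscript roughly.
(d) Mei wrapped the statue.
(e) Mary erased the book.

(a), (c)

(a) Entailed — this follows by dropping conjuncts from the pushing event's description.
(b) Not entailed — Mei pushed the statue, not the manuscript; the manuscript belongs to the wrapping event.
(c) Entailed — every conjunct here is already in the original wrapping event.
(d) Not entailed — Mei wrapped the manuscript, not the statue; the statue belongs to the pushing event.
(e) Not entailed — 'was erasing' is progressive on an accomplishment; it does not entail the completed 'erased'.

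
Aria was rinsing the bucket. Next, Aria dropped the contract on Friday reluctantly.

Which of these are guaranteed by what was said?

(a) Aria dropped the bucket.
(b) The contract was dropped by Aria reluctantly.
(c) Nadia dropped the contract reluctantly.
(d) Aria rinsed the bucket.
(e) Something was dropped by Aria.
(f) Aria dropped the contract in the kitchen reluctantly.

(b), (d), (e)

(a) Not entailed — Aria dropped the contract, not the bucket; the bucket belongs to the rinsing event.
(b) Entailed — the original entails any weakening of itself; this just drops 'on Friday'.
(c) Not entailed — the passage has Aria dropping the contract, not Nadia.
(d) Entailed — 'rinse' is an activity; 'was rinsing' entails that some rinsing happened, so 'rinsed' holds.
(e) Entailed — this follows by dropping conjuncts from the dropping event's description.
(f) Not entailed — 'in the kitchen' adds information not in the original event.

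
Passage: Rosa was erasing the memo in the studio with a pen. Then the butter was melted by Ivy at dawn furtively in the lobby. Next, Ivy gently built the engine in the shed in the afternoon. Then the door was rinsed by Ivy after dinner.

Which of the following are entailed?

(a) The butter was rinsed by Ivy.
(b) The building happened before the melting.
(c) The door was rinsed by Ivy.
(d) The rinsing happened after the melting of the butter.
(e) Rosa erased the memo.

(a) Not entailed — Ivy rinsed the door, not the butter; the butter belongs to the melting event.
(b) Not entailed — the narrative places the melting before the building, not after.
(c) Entailed — dropping 'after dinner' leaves a sub-description the original still satisfies.
(d) Entailed — the narrative places the melting before the rinsing.
(e) Not entailed — 'was erasing' is progressive on an accomplishment; it does not entail the completed 'erased'.

(c), (d)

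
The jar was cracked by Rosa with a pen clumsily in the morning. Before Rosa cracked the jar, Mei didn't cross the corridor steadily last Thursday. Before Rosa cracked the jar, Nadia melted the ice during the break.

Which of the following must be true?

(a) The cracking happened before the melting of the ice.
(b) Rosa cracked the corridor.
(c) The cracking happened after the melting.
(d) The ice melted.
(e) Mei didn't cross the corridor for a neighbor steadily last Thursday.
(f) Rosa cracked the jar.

(a) Not entailed — the narrative places the melting before the cracking, not after.
(b) Not entailed — Rosa cracked the jar, not the corridor; the corridor belongs to the crossing event.
(c) Entailed — the narrative places the melting before the cracking.
(d) Entailed — 'Nadia melted the ice' is causative; it entails the inchoative 'the ice melted'.
(e) Entailed — under negation, adding a further restriction is entailed: if no such crossing event occurred, none occurred for a neighbor either.
(f) Entailed — dropping 'in the morning', 'clumsily', 'with a pen' leaves a sub-description the original still satisfies.

(c), (d), (e), (f)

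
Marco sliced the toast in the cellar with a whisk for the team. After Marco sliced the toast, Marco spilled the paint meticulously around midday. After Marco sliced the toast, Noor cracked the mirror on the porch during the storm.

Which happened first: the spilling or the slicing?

The connectives place the slicing before the spilling.

the slicing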